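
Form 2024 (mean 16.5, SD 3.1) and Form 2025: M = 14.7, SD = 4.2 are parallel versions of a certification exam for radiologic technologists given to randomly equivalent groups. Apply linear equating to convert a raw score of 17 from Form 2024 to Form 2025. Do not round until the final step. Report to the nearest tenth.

Linear equating: y = (SD_Y/SD_X)(x − M_X) + M_Y
y = (4.2/3.1)(17 − 16.5) + 14.7
y = 1.354839 × 0.5 + 14.7 = 0.6774 + 14.7 = 15.4

15.4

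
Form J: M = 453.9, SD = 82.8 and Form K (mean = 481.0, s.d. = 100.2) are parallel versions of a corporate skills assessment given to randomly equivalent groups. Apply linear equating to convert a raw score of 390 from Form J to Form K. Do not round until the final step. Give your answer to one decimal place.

Linear equating: y = (SD_Y/SD_X)(x − M_X) + M_Y
y = (100.2/82.8)(390 − 453.9) + 481.0
y = 1.210145 × -63.9 + 481.0 = -77.3283 + 481.0 = 403.7

403.7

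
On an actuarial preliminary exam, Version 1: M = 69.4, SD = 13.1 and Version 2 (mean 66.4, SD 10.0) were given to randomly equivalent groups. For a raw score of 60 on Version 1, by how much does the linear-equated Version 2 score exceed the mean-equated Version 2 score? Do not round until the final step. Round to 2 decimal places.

2.22

Mean-equated: 60 + (66.4 − 69.4) = 57.00
Linear-equated: (10.0/13.1)(60 − 69.4) + 66.4 = 59.224
Difference = 59.224 − 57.00 = 2.22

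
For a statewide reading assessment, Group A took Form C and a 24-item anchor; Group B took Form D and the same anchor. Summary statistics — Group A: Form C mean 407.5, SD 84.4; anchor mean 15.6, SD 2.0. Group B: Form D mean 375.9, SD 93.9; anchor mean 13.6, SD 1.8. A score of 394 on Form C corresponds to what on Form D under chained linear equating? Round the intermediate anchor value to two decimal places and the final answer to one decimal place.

463.5

Form C → anchor (Group A): v = (2.0/84.4)(394 − 407.5) + 15.6 = 15.28
anchor → Form D (Group B): y = (93.9/1.8)(15.28 − 13.6) + 375.9 = 463.5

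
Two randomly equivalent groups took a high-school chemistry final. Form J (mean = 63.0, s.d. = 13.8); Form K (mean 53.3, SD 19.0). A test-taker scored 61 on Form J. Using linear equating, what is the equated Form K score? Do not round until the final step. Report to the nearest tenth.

50.5

Linear equating: y = (SD_Y/SD_X)(x − M_X) + M_Y
y = (19.0/13.8)(61 − 63.0) + 53.3
y = 1.376812 × -2.0 + 53.3 = -2.7536 + 53.3 = 50.5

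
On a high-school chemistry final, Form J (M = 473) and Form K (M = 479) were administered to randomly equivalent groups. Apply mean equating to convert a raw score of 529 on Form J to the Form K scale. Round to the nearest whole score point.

535

Mean equating: y = x + (M_Y − M_X) = 529 + (479 − 473) = 535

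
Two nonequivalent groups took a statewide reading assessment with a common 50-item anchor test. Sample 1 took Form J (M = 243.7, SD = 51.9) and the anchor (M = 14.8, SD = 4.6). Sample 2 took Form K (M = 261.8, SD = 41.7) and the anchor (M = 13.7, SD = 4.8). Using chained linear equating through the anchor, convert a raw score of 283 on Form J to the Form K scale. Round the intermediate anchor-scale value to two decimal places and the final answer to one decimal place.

301.6

Form J → anchor (Sample 1): v = (4.6/51.9)(283 − 243.7) + 14.8 = 18.28
anchor → Form K (Sample 2): y = (41.7/4.8)(18.28 − 13.7) + 261.8 = 301.6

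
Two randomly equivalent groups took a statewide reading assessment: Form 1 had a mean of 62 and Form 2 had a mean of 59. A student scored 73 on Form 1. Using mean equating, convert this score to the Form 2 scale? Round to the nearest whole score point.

70

Mean equating: y = x + (M_Y − M_X) = 73 + (59 − 62) = 70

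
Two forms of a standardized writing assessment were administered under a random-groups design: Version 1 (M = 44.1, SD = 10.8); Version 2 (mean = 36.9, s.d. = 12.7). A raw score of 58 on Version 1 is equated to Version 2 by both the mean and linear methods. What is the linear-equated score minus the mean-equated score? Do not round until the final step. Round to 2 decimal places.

Mean-equated: 58 + (36.9 − 44.1) = 50.80
Linear-equated: (12.7/10.8)(58 − 44.1) + 36.9 = 53.245
Difference = 53.245 − 50.80 = 2.45

2.45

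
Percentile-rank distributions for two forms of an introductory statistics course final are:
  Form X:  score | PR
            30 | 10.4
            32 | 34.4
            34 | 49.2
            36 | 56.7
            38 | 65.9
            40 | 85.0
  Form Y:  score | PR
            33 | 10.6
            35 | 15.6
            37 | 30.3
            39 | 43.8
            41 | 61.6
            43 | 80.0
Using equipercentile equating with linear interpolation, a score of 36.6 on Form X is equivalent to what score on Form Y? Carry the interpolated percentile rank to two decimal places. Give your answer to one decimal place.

40.8

PR of 36.6 on Form X: 56.7 + (36.6 − 36)/(38 − 36) × (65.9 − 56.7) = 59.46
On Form Y, PR 59.46 falls between score 39 (PR 43.8) and 41 (PR 61.6).
Interpolate: 39 + (59.46 − 43.8)/(61.6 − 43.8) × (41 − 39) = 40.8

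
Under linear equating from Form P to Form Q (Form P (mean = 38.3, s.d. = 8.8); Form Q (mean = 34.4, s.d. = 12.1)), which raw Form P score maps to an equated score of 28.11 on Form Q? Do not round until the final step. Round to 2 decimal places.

33.73

Invert y = (SD_Y/SD_X)(x − M_X) + M_Y:
x = (SD_X/SD_Y)(y − M_Y) + M_X = (8.8/12.1)(28.11 − 34.4) + 38.3
x = 0.727273 × -6.290 + 38.3 = 33.73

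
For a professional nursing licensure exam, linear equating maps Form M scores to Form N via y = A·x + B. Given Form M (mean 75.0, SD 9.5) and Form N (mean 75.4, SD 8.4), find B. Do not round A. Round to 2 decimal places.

A = SD_Y / SD_X = 8.4 / 9.5 = 0.884211
B = M_Y − A·M_X = 75.4 − 0.884211 × 75.0 = 9.08

9.08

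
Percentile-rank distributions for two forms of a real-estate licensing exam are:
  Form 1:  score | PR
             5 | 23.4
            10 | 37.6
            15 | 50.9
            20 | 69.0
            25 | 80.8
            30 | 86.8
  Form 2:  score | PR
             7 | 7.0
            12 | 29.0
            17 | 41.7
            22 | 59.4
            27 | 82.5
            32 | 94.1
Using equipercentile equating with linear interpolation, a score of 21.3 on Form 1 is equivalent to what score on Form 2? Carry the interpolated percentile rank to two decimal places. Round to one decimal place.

24.7

PR of 21.3 on Form 1: 69.0 + (21.3 − 20)/(25 − 20) × (80.8 − 69.0) = 72.07
On Form 2, PR 72.07 falls between score 22 (PR 59.4) and 27 (PR 82.5).
Interpolate: 22 + (72.07 − 59.4)/(82.5 − 59.4) × (27 − 22) = 24.7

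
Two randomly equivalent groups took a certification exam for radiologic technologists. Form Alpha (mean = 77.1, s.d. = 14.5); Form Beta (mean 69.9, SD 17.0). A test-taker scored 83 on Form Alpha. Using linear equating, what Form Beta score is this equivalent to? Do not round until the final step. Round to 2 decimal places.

76.82

Linear equating: y = (SD_Y/SD_X)(x − M_X) + M_Y
y = (17.0/14.5)(83 − 77.1) + 69.9
y = 1.172414 × 5.9 + 69.9 = 6.9172 + 69.9 = 76.82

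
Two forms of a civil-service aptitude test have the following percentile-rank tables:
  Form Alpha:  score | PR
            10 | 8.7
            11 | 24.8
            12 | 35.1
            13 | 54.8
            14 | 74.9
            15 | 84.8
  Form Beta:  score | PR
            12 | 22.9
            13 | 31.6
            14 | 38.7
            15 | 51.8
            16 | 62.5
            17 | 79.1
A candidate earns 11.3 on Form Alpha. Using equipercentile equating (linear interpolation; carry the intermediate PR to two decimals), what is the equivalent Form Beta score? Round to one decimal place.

PR of 11.3 on Form Alpha: 24.8 + (11.3 − 11)/(12 − 11) × (35.1 − 24.8) = 27.89
On Form Beta, PR 27.89 falls between score 12 (PR 22.9) and 13 (PR 31.6).
Interpolate: 12 + (27.89 − 22.9)/(31.6 − 22.9) × (13 − 12) = 12.6

12.6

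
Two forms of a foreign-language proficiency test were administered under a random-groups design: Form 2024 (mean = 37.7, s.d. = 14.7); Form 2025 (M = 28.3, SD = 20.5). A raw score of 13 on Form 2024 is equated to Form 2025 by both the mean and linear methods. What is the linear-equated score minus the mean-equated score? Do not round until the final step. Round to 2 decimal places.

Mean-equated: 13 + (28.3 − 37.7) = 3.60
Linear-equated: (20.5/14.7)(13 − 37.7) + 28.3 = -6.146
Difference = -6.146 − 3.60 = -9.75

-9.75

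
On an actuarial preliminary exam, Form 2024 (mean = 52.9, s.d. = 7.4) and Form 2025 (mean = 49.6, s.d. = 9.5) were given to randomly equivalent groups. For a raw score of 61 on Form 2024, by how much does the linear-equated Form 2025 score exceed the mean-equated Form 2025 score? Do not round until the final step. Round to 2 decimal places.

Mean-equated: 61 + (49.6 − 52.9) = 57.70
Linear-equated: (9.5/7.4)(61 − 52.9) + 49.6 = 59.999
Difference = 59.999 − 57.70 = 2.30

2.30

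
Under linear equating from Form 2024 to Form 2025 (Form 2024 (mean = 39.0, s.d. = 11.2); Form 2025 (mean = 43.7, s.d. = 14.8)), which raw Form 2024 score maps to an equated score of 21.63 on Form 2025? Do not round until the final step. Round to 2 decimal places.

22.30

Invert y = (SD_Y/SD_X)(x − M_X) + M_Y:
x = (SD_X/SD_Y)(y − M_Y) + M_X = (11.2/14.8)(21.63 − 43.7) + 39.0
x = 0.756757 × -22.070 + 39.0 = 22.30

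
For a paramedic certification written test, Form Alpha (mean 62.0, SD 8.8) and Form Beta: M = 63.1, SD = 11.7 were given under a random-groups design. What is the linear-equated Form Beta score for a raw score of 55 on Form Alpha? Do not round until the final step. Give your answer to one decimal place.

53.8

Linear equating: y = (SD_Y/SD_X)(x − M_X) + M_Y
y = (11.7/8.8)(55 − 62.0) + 63.1
y = 1.329545 × -7.0 + 63.1 = -9.3068 + 63.1 = 53.8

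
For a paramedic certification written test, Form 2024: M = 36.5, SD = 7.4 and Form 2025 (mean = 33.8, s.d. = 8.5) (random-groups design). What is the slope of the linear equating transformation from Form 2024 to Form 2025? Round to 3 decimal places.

A = SD_Y / SD_X = 8.5 / 7.4 = 1.149

1.149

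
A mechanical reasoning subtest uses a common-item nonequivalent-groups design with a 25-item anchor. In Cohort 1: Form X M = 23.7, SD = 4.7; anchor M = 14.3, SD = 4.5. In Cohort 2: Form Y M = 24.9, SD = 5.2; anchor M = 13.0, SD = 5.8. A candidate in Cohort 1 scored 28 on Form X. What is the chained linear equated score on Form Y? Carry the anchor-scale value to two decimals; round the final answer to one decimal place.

29.8

Form X → anchor (Cohort 1): v = (4.5/4.7)(28 − 23.7) + 14.3 = 18.42
anchor → Form Y (Cohort 2): y = (5.2/5.8)(18.42 − 13.0) + 24.9 = 29.8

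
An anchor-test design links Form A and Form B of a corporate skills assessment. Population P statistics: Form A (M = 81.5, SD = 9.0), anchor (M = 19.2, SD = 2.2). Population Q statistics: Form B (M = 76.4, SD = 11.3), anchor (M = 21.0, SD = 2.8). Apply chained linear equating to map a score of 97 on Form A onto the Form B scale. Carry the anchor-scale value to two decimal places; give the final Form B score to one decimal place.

Form A → anchor (Population P): v = (2.2/9.0)(97 − 81.5) + 19.2 = 22.99
anchor → Form B (Population Q): y = (11.3/2.8)(22.99 − 21.0) + 76.4 = 84.4

84.4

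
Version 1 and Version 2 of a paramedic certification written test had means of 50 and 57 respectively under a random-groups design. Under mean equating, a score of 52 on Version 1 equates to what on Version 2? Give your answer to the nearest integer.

59

Mean equating: y = x + (M_Y − M_X) = 52 + (57 − 50) = 59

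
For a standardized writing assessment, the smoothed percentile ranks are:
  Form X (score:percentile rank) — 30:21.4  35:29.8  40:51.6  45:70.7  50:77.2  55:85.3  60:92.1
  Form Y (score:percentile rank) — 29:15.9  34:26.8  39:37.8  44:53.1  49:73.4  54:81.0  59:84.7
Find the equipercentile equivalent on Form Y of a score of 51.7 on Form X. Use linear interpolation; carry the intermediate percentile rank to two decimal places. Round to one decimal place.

PR of 51.7 on Form X: 77.2 + (51.7 − 50)/(55 − 50) × (85.3 − 77.2) = 79.95
On Form Y, PR 79.95 falls between score 49 (PR 73.4) and 54 (PR 81.0).
Interpolate: 49 + (79.95 − 73.4)/(81.0 − 73.4) × (54 − 49) = 53.3

53.3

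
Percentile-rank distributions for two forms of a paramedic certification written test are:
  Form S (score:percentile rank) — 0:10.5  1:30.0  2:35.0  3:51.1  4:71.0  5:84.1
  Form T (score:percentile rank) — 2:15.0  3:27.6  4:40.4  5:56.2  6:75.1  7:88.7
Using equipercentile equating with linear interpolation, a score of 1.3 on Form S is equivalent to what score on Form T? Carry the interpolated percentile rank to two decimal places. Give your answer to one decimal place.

3.3

PR of 1.3 on Form S: 30.0 + (1.3 − 1)/(2 − 1) × (35.0 − 30.0) = 31.50
On Form T, PR 31.50 falls between score 3 (PR 27.6) and 4 (PR 40.4).
Interpolate: 3 + (31.50 − 27.6)/(40.4 − 27.6) × (4 − 3) = 3.3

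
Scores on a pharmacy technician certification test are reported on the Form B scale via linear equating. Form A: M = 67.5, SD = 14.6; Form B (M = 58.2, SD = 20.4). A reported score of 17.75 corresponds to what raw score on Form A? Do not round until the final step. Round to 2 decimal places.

Invert y = (SD_Y/SD_X)(x − M_X) + M_Y:
x = (SD_X/SD_Y)(y − M_Y) + M_X = (14.6/20.4)(17.75 − 58.2) + 67.5
x = 0.715686 × -40.450 + 67.5 = 38.55

38.55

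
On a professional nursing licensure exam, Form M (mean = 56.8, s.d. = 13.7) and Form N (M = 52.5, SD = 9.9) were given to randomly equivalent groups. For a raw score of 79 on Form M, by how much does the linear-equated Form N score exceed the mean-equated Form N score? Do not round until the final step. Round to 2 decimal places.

Mean-equated: 79 + (52.5 − 56.8) = 74.70
Linear-equated: (9.9/13.7)(79 − 56.8) + 52.5 = 68.542
Difference = 68.542 − 74.70 = -6.16

-6.16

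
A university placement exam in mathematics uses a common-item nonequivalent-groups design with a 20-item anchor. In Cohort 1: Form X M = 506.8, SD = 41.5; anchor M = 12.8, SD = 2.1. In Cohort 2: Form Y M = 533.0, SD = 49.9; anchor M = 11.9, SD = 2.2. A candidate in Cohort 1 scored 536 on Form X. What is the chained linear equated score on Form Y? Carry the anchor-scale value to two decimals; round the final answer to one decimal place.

Form X → anchor (Cohort 1): v = (2.1/41.5)(536 − 506.8) + 12.8 = 14.28
anchor → Form Y (Cohort 2): y = (49.9/2.2)(14.28 − 11.9) + 533.0 = 587.0

587.0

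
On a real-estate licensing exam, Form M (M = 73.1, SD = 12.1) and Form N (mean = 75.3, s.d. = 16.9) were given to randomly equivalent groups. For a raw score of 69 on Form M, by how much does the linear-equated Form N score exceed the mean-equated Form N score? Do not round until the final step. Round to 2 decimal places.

Mean-equated: 69 + (75.3 − 73.1) = 71.20
Linear-equated: (16.9/12.1)(69 − 73.1) + 75.3 = 69.574
Difference = 69.574 − 71.20 = -1.63

-1.63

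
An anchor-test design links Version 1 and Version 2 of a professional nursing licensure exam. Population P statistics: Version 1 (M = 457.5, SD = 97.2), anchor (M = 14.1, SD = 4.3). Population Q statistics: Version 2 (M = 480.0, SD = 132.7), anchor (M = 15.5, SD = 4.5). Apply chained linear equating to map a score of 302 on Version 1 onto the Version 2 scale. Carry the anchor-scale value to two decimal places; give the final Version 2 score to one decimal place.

Version 1 → anchor (Population P): v = (4.3/97.2)(302 − 457.5) + 14.1 = 7.22
anchor → Version 2 (Population Q): y = (132.7/4.5)(7.22 − 15.5) + 480.0 = 235.8

235.8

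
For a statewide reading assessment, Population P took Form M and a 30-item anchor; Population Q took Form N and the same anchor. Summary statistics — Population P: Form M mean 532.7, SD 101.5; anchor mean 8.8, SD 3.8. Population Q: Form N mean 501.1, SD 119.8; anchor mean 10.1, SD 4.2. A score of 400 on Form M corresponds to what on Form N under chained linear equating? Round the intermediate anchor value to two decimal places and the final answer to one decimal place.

Form M → anchor (Population P): v = (3.8/101.5)(400 − 532.7) + 8.8 = 3.83
anchor → Form N (Population Q): y = (119.8/4.2)(3.83 − 10.1) + 501.1 = 322.3

322.3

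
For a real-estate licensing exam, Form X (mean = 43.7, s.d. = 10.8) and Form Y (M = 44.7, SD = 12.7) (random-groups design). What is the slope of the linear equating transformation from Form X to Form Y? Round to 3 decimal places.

1.176

A = SD_Y / SD_X = 12.7 / 10.8 = 1.176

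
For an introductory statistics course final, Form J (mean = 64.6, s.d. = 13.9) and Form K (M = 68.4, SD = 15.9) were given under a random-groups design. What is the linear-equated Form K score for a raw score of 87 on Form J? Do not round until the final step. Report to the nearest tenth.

Linear equating: y = (SD_Y/SD_X)(x − M_X) + M_Y
y = (15.9/13.9)(87 − 64.6) + 68.4
y = 1.143885 × 22.4 + 68.4 = 25.6230 + 68.4 = 94.0

94.0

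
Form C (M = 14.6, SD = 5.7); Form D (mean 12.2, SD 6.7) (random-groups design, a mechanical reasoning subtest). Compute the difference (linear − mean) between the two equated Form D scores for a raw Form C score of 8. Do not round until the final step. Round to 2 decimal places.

-1.16

Mean-equated: 8 + (12.2 − 14.6) = 5.60
Linear-equated: (6.7/5.7)(8 − 14.6) + 12.2 = 4.442
Difference = 4.442 − 5.60 = -1.16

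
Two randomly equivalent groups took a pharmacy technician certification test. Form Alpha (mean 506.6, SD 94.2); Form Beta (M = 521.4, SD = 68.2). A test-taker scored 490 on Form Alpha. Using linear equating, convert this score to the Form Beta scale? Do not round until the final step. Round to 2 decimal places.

Linear equating: y = (SD_Y/SD_X)(x − M_X) + M_Y
y = (68.2/94.2)(490 − 506.6) + 521.4
y = 0.723992 × -16.6 + 521.4 = -12.0183 + 521.4 = 509.38

509.38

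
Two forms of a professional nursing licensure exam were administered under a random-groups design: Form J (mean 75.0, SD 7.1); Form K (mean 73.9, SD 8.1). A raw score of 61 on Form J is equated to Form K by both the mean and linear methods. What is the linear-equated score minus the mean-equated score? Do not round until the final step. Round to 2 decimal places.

Mean-equated: 61 + (73.9 − 75.0) = 59.90
Linear-equated: (8.1/7.1)(61 − 75.0) + 73.9 = 57.928
Difference = 57.928 − 59.90 = -1.97

-1.97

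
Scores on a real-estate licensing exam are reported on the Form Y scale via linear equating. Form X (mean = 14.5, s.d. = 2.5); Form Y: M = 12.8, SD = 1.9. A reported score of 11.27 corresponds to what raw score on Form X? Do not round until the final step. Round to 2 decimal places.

Invert y = (SD_Y/SD_X)(x − M_X) + M_Y:
x = (SD_X/SD_Y)(y − M_Y) + M_X = (2.5/1.9)(11.27 − 12.8) + 14.5
x = 1.315789 × -1.530 + 14.5 = 12.49

12.49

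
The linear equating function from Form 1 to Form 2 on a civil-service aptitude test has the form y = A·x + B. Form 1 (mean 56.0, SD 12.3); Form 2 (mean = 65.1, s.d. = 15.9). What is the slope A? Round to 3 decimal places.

1.293

A = SD_Y / SD_X = 15.9 / 12.3 = 1.293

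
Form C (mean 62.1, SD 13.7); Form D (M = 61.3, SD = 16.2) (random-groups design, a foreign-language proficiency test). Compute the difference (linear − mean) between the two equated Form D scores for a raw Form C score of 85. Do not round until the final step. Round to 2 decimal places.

4.18

Mean-equated: 85 + (61.3 − 62.1) = 84.20
Linear-equated: (16.2/13.7)(85 − 62.1) + 61.3 = 88.379
Difference = 88.379 − 84.20 = 4.18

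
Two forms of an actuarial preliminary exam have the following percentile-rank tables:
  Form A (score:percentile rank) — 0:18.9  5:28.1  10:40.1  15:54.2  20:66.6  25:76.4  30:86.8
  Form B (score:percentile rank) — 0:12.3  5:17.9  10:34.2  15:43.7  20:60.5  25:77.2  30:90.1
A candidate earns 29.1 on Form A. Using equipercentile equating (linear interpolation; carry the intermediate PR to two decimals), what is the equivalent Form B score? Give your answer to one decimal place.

PR of 29.1 on Form A: 76.4 + (29.1 − 25)/(30 − 25) × (86.8 − 76.4) = 84.93
On Form B, PR 84.93 falls between score 25 (PR 77.2) and 30 (PR 90.1).
Interpolate: 25 + (84.93 − 77.2)/(90.1 − 77.2) × (30 − 25) = 28.0

28.0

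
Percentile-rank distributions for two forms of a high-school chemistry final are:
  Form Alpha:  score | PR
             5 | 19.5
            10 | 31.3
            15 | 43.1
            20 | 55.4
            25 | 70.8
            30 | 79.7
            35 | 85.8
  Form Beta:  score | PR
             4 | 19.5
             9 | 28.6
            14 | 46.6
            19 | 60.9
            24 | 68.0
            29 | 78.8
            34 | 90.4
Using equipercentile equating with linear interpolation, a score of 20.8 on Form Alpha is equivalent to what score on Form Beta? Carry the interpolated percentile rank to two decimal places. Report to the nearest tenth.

17.9

PR of 20.8 on Form Alpha: 55.4 + (20.8 − 20)/(25 − 20) × (70.8 − 55.4) = 57.86
On Form Beta, PR 57.86 falls between score 14 (PR 46.6) and 19 (PR 60.9).
Interpolate: 14 + (57.86 − 46.6)/(60.9 − 46.6) × (19 − 14) = 17.9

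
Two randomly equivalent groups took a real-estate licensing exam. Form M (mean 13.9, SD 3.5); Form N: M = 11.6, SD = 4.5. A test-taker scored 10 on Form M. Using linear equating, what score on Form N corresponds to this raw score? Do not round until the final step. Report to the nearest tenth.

6.6

Linear equating: y = (SD_Y/SD_X)(x − M_X) + M_Y
y = (4.5/3.5)(10 − 13.9) + 11.6
y = 1.285714 × -3.9 + 11.6 = -5.0143 + 11.6 = 6.6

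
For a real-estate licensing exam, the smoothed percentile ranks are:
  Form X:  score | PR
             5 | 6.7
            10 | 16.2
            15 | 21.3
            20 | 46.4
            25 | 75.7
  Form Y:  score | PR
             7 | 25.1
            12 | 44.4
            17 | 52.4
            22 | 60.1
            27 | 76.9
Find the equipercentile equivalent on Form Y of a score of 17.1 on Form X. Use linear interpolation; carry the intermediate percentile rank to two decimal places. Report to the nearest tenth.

8.7

PR of 17.1 on Form X: 21.3 + (17.1 − 15)/(20 − 15) × (46.4 − 21.3) = 31.84
On Form Y, PR 31.84 falls between score 7 (PR 25.1) and 12 (PR 44.4).
Interpolate: 7 + (31.84 − 25.1)/(44.4 − 25.1) × (12 − 7) = 8.7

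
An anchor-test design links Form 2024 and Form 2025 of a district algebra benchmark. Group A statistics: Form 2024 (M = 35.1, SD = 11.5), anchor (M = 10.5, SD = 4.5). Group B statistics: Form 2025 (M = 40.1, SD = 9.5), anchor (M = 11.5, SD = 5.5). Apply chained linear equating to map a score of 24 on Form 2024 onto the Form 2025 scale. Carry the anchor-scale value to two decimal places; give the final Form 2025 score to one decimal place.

30.9

Form 2024 → anchor (Group A): v = (4.5/11.5)(24 − 35.1) + 10.5 = 6.16
anchor → Form 2025 (Group B): y = (9.5/5.5)(6.16 − 11.5) + 40.1 = 30.9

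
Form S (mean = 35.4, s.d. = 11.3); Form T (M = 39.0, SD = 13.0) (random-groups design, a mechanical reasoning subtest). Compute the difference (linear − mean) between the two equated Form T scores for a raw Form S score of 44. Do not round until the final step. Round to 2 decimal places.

Mean-equated: 44 + (39.0 − 35.4) = 47.60
Linear-equated: (13.0/11.3)(44 − 35.4) + 39.0 = 48.894
Difference = 48.894 − 47.60 = 1.29

1.29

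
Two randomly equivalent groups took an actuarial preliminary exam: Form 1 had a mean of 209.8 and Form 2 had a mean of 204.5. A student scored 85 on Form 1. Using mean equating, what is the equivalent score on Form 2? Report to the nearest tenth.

Mean equating: y = x + (M_Y − M_X) = 85 + (204.5 − 209.8) = 79.7

79.7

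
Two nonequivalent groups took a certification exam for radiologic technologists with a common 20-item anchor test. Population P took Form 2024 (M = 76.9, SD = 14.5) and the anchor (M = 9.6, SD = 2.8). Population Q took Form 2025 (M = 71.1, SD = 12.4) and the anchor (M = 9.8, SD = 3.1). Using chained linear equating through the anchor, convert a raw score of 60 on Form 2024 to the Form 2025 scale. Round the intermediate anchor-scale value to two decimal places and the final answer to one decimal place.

Form 2024 → anchor (Population P): v = (2.8/14.5)(60 − 76.9) + 9.6 = 6.34
anchor → Form 2025 (Population Q): y = (12.4/3.1)(6.34 − 9.8) + 71.1 = 57.3

57.3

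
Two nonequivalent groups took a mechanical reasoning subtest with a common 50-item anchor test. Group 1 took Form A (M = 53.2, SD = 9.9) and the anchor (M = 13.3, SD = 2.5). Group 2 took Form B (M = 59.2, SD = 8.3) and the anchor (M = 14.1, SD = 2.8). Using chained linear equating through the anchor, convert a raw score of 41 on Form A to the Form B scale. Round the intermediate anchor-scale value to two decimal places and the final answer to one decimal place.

47.7

Form A → anchor (Group 1): v = (2.5/9.9)(41 − 53.2) + 13.3 = 10.22
anchor → Form B (Group 2): y = (8.3/2.8)(10.22 − 14.1) + 59.2 = 47.7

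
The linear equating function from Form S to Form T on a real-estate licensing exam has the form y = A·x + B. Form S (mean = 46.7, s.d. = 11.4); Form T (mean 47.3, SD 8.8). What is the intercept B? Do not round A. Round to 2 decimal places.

11.25

A = SD_Y / SD_X = 8.8 / 11.4 = 0.771930
B = M_Y − A·M_X = 47.3 − 0.771930 × 46.7 = 11.25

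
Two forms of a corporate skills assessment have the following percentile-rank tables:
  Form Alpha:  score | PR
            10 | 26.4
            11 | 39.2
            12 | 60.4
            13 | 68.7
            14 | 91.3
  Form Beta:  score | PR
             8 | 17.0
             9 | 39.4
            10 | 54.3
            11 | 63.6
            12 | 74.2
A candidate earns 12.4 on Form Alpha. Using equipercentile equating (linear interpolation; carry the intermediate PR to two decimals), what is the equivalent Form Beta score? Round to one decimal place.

PR of 12.4 on Form Alpha: 60.4 + (12.4 − 12)/(13 − 12) × (68.7 − 60.4) = 63.72
On Form Beta, PR 63.72 falls between score 11 (PR 63.6) and 12 (PR 74.2).
Interpolate: 11 + (63.72 − 63.6)/(74.2 − 63.6) × (12 − 11) = 11.0

11.0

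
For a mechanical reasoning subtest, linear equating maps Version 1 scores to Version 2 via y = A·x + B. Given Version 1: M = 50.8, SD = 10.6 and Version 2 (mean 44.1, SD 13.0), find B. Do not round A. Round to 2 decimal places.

A = SD_Y / SD_X = 13.0 / 10.6 = 1.226415
B = M_Y − A·M_X = 44.1 − 1.226415 × 50.8 = -18.20

-18.20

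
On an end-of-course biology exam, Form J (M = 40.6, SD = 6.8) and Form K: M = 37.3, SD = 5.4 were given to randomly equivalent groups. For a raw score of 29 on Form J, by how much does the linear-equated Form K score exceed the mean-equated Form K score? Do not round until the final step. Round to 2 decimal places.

2.39

Mean-equated: 29 + (37.3 − 40.6) = 25.70
Linear-equated: (5.4/6.8)(29 − 40.6) + 37.3 = 28.088
Difference = 28.088 − 25.70 = 2.39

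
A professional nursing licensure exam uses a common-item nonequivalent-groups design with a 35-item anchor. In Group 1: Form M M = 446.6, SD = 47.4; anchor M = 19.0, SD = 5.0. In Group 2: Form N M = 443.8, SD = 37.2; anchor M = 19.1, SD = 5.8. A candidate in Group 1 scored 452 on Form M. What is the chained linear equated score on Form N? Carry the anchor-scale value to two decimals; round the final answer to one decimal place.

Form M → anchor (Group 1): v = (5.0/47.4)(452 − 446.6) + 19.0 = 19.57
anchor → Form N (Group 2): y = (37.2/5.8)(19.57 − 19.1) + 443.8 = 446.8

446.8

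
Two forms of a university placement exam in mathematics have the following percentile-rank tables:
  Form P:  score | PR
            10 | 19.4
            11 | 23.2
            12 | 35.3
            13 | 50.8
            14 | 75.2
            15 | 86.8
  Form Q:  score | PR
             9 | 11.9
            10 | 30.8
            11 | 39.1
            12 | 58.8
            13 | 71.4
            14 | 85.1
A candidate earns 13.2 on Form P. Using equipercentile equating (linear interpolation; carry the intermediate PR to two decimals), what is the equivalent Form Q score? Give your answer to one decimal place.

PR of 13.2 on Form P: 50.8 + (13.2 − 13)/(14 − 13) × (75.2 − 50.8) = 55.68
On Form Q, PR 55.68 falls between score 11 (PR 39.1) and 12 (PR 58.8).
Interpolate: 11 + (55.68 − 39.1)/(58.8 − 39.1) × (12 − 11) = 11.8

11.8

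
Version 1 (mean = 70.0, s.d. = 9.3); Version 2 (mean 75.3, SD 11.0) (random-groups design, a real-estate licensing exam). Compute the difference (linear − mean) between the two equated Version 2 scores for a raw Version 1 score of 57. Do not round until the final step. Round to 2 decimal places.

-2.38

Mean-equated: 57 + (75.3 − 70.0) = 62.30
Linear-equated: (11.0/9.3)(57 − 70.0) + 75.3 = 59.924
Difference = 59.924 − 62.30 = -2.38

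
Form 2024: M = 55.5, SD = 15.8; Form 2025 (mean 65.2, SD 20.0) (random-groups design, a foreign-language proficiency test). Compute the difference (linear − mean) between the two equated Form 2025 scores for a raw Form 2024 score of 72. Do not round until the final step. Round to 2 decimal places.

4.39

Mean-equated: 72 + (65.2 − 55.5) = 81.70
Linear-equated: (20.0/15.8)(72 − 55.5) + 65.2 = 86.086
Difference = 86.086 − 81.70 = 4.39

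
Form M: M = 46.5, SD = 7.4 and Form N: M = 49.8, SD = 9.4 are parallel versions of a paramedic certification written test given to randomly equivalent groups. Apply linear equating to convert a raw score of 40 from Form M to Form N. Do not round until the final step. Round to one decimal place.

Linear equating: y = (SD_Y/SD_X)(x − M_X) + M_Y
y = (9.4/7.4)(40 − 46.5) + 49.8
y = 1.270270 × -6.5 + 49.8 = -8.2568 + 49.8 = 41.5

41.5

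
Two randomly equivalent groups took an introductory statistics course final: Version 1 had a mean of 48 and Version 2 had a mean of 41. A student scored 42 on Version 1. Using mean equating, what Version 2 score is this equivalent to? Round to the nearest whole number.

35

Mean equating: y = x + (M_Y − M_X) = 42 + (41 − 48) = 35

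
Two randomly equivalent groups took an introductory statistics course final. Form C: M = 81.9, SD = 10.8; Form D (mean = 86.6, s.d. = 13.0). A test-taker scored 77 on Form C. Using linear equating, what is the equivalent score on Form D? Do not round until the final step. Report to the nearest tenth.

80.7

Linear equating: y = (SD_Y/SD_X)(x − M_X) + M_Y
y = (13.0/10.8)(77 − 81.9) + 86.6
y = 1.203704 × -4.9 + 86.6 = -5.8981 + 86.6 = 80.7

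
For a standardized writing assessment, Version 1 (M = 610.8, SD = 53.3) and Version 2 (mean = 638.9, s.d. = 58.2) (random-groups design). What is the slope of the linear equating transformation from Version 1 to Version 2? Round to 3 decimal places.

1.092

A = SD_Y / SD_X = 58.2 / 53.3 = 1.092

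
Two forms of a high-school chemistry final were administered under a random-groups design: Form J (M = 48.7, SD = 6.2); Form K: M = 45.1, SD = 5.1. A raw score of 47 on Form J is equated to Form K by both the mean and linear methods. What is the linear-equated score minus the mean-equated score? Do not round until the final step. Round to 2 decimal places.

Mean-equated: 47 + (45.1 − 48.7) = 43.40
Linear-equated: (5.1/6.2)(47 − 48.7) + 45.1 = 43.702
Difference = 43.702 − 43.40 = 0.30

0.30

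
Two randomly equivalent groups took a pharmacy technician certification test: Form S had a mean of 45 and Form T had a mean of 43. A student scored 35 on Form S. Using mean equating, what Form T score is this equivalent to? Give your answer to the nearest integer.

Mean equating: y = x + (M_Y − M_X) = 35 + (43 − 45) = 33

33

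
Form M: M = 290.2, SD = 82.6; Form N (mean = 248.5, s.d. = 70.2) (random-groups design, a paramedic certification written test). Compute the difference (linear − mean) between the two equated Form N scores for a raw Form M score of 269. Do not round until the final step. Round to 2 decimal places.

3.18

Mean-equated: 269 + (248.5 − 290.2) = 227.30
Linear-equated: (70.2/82.6)(269 − 290.2) + 248.5 = 230.483
Difference = 230.483 − 227.30 = 3.18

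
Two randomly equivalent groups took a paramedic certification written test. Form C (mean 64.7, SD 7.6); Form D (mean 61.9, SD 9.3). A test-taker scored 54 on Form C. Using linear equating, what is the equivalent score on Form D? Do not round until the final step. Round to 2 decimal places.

48.81

Linear equating: y = (SD_Y/SD_X)(x − M_X) + M_Y
y = (9.3/7.6)(54 − 64.7) + 61.9
y = 1.223684 × -10.7 + 61.9 = -13.0934 + 61.9 = 48.81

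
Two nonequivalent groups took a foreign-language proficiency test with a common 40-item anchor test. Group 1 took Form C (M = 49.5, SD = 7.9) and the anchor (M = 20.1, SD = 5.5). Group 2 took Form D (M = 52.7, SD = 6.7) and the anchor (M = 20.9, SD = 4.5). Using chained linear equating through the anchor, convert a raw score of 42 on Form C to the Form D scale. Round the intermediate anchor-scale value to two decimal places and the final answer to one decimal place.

Form C → anchor (Group 1): v = (5.5/7.9)(42 − 49.5) + 20.1 = 14.88
anchor → Form D (Group 2): y = (6.7/4.5)(14.88 − 20.9) + 52.7 = 43.7

43.7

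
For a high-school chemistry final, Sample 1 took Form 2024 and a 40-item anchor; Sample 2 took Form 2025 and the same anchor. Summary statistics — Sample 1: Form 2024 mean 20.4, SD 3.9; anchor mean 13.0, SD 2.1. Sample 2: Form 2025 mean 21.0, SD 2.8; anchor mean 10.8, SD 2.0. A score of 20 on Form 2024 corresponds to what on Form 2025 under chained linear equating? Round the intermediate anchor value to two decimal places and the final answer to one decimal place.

Form 2024 → anchor (Sample 1): v = (2.1/3.9)(20 − 20.4) + 13.0 = 12.78
anchor → Form 2025 (Sample 2): y = (2.8/2.0)(12.78 − 10.8) + 21.0 = 23.8

23.8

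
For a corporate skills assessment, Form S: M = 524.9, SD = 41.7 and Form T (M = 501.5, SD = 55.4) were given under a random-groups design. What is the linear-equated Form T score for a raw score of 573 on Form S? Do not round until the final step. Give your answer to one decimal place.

565.4

Linear equating: y = (SD_Y/SD_X)(x − M_X) + M_Y
y = (55.4/41.7)(573 − 524.9) + 501.5
y = 1.328537 × 48.1 + 501.5 = 63.9026 + 501.5 = 565.4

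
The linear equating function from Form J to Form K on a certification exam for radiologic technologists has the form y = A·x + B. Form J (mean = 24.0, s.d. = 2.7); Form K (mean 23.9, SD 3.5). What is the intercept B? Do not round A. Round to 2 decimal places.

-7.21

A = SD_Y / SD_X = 3.5 / 2.7 = 1.296296
B = M_Y − A·M_X = 23.9 − 1.296296 × 24.0 = -7.21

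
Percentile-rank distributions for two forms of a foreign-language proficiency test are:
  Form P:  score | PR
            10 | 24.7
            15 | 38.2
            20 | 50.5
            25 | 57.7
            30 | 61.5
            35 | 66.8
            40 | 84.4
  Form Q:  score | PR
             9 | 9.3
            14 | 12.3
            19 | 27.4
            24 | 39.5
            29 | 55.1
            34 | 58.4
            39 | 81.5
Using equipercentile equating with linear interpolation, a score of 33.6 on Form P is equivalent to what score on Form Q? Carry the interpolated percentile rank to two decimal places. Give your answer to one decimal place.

PR of 33.6 on Form P: 61.5 + (33.6 − 30)/(35 − 30) × (66.8 − 61.5) = 65.32
On Form Q, PR 65.32 falls between score 34 (PR 58.4) and 39 (PR 81.5).
Interpolate: 34 + (65.32 − 58.4)/(81.5 − 58.4) × (39 − 34) = 35.5

35.5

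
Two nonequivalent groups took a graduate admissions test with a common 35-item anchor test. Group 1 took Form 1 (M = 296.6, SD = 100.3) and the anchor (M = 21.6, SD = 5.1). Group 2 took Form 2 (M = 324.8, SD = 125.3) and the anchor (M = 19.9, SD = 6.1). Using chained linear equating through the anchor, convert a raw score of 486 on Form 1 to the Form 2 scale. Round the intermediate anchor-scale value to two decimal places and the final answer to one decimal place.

557.5

Form 1 → anchor (Group 1): v = (5.1/100.3)(486 − 296.6) + 21.6 = 31.23
anchor → Form 2 (Group 2): y = (125.3/6.1)(31.23 − 19.9) + 324.8 = 557.5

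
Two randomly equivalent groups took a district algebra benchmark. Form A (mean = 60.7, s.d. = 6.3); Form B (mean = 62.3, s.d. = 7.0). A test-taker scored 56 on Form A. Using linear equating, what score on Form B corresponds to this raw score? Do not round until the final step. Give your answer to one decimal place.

57.1

Linear equating: y = (SD_Y/SD_X)(x − M_X) + M_Y
y = (7.0/6.3)(56 − 60.7) + 62.3
y = 1.111111 × -4.7 + 62.3 = -5.2222 + 62.3 = 57.1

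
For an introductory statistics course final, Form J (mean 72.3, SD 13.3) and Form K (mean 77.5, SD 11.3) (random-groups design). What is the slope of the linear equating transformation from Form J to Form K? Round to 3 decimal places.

0.850

A = SD_Y / SD_X = 11.3 / 13.3 = 0.850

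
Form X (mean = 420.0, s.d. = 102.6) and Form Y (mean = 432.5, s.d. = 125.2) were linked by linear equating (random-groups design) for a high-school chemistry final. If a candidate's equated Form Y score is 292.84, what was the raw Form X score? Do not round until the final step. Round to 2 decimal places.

305.55

Invert y = (SD_Y/SD_X)(x − M_X) + M_Y:
x = (SD_X/SD_Y)(y − M_Y) + M_X = (102.6/125.2)(292.84 − 432.5) + 420.0
x = 0.819489 × -139.660 + 420.0 = 305.55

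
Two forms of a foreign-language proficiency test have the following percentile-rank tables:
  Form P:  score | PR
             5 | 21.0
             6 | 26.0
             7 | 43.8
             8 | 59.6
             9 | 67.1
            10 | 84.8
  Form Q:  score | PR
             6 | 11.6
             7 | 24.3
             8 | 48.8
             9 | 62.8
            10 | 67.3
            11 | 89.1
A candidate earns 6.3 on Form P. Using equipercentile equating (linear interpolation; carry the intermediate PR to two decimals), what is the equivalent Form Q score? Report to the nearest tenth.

PR of 6.3 on Form P: 26.0 + (6.3 − 6)/(7 − 6) × (43.8 − 26.0) = 31.34
On Form Q, PR 31.34 falls between score 7 (PR 24.3) and 8 (PR 48.8).
Interpolate: 7 + (31.34 − 24.3)/(48.8 − 24.3) × (8 − 7) = 7.3

7.3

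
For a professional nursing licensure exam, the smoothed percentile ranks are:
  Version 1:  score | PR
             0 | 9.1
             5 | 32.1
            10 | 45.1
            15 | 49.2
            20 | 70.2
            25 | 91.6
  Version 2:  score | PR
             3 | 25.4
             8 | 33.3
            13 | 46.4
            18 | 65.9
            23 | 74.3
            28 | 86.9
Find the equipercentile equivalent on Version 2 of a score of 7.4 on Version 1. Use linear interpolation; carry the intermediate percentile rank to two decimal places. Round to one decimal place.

PR of 7.4 on Version 1: 32.1 + (7.4 − 5)/(10 − 5) × (45.1 − 32.1) = 38.34
On Version 2, PR 38.34 falls between score 8 (PR 33.3) and 13 (PR 46.4).
Interpolate: 8 + (38.34 − 33.3)/(46.4 − 33.3) × (13 − 8) = 9.9

9.9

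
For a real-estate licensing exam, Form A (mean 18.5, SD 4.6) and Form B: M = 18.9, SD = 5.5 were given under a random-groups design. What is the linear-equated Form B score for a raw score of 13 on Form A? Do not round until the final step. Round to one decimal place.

Linear equating: y = (SD_Y/SD_X)(x − M_X) + M_Y
y = (5.5/4.6)(13 − 18.5) + 18.9
y = 1.195652 × -5.5 + 18.9 = -6.5761 + 18.9 = 12.3

12.3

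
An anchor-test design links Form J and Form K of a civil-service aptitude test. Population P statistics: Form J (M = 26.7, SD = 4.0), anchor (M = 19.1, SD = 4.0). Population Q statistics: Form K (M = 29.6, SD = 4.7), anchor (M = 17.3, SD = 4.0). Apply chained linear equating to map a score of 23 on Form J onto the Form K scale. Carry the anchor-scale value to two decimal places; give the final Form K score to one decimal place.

27.4

Form J → anchor (Population P): v = (4.0/4.0)(23 − 26.7) + 19.1 = 15.40
anchor → Form K (Population Q): y = (4.7/4.0)(15.40 − 17.3) + 29.6 = 27.4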